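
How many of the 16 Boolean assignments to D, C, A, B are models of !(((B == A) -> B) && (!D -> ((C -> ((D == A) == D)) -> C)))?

Initial set: {T !(((B == A) -> B) && (!D -> ((C -> ((D == A) == D)) -> C)))}.
T !(((B == A) -> B) && (!D -> ((C -> ((D == A) == D)) -> C))): β-rule — branch into F ((B == A) -> B)  //  F (!D -> ((C -> ((D == A) == D)) -> C)).
  branch 1 (add F ((B == A) -> B)):
    F ((B == A) -> B): α-rule — add T (B == A), F B.
    T (B == A): β-rule — branch into T B, T A  //  F B, F A.
      branch 1.1 (add T B, T A):
        × closes — contains both B and !B.
      branch 1.2 (add F B, F A):
        ○ open, literals {A=0, B=0}.
  branch 2 (add F (!D -> ((C -> ((D == A) == D)) -> C))):
    F (!D -> ((C -> ((D == A) == D)) -> C)): α-rule — add T !D, F ((C -> ((D == A) == D)) -> C).
    F ((C -> ((D == A) == D)) -> C): α-rule — add T (C -> ((D == A) == D)), F C.
    T (C -> ((D == A) == D)): β-rule — branch into F C  //  T ((D == A) == D).
      branch 2.1 (add F C):
        ○ open, literals {C=0, D=0}.
      branch 2.2 (add T ((D == A) == D)):
        T ((D == A) == D): β-rule — branch into T (D == A), T D  //  F (D == A), F D.
          branch 2.2.1 (add T (D == A), T D):
            × closes — contains both D and !D.
          branch 2.2.2 (add F (D == A), F D):
            F (D == A): β-rule — branch into T D, F A  //  F D, T A.
              branch 2.2.2.1 (add T D, F A):
                × closes — contains both D and !D.
              branch 2.2.2.2 (add F D, T A):
                ○ open, literals {A=1, C=0, D=0}.
3 branches closed, 3 open.
Each open branch fixes some atoms; the unmentioned ones are free. Counting distinct full assignments: branch {A=0, B=0} (D, C) contributes 4 new; branch {C=0, D=0} (A, B) contributes 3 new; branch {A=1, C=0, D=0} (B) contributes 0 new. Total: 7.

7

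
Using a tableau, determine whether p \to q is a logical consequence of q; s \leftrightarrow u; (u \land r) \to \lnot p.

Initial set: {q; (s \leftrightarrow u); ((u \land r) \to \lnot p); \lnot (p \to q)}.
\lnot (p \to q): α-rule — add p, \lnot q.
× closes — contains both q and \lnot q.
All 1 branch closes.
Every branch closed, so the premises entail the conclusion.

Yes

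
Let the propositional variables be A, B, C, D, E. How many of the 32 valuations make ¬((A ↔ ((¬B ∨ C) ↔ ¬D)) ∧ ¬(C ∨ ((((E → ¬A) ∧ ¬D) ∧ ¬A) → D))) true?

Initial set: {¬((A ↔ ((¬B ∨ C) ↔ ¬D)) ∧ ¬(C ∨ ((((E → ¬A) ∧ ¬D) ∧ ¬A) → D)))}.
¬((A ↔ ((¬B ∨ C) ↔ ¬D)) ∧ ¬(C ∨ ((((E → ¬A) ∧ ¬D) ∧ ¬A) → D))): β-rule — branch into ¬(A ↔ ((¬B ∨ C) ↔ ¬D))  //  ¬¬(C ∨ ((((E → ¬A) ∧ ¬D) ∧ ¬A) → D)).
  branch 1 (add ¬(A ↔ ((¬B ∨ C) ↔ ¬D))):
    ¬(A ↔ ((¬B ∨ C) ↔ ¬D)): β-rule — branch into A, ¬((¬B ∨ C) ↔ ¬D)  //  ¬A, ((¬B ∨ C) ↔ ¬D).
      branch 1.1 (add A, ¬((¬B ∨ C) ↔ ¬D)):
        ¬((¬B ∨ C) ↔ ¬D): β-rule — branch into (¬B ∨ C), ¬¬D  //  ¬(¬B ∨ C), ¬D.
          branch 1.1.1 (add (¬B ∨ C), ¬¬D):
            (¬B ∨ C): β-rule — branch into ¬B  //  C.
              branch 1.1.1.1 (add ¬B):
                ○ open, literals {A=1, B=0, D=1}.
              branch 1.1.1.2 (add C):
                ○ open, literals {A=1, C=1, D=1}.
          branch 1.1.2 (add ¬(¬B ∨ C), ¬D):
            ¬(¬B ∨ C): α-rule — add ¬¬B, ¬C.
            ○ open, literals {A=1, B=1, C=0, D=0}.
      branch 1.2 (add ¬A, ((¬B ∨ C) ↔ ¬D)):
        ((¬B ∨ C) ↔ ¬D): β-rule — branch into (¬B ∨ C), ¬D  //  ¬(¬B ∨ C), ¬¬D.
          branch 1.2.1 (add (¬B ∨ C), ¬D):
            (¬B ∨ C): β-rule — branch into ¬B  //  C.
              branch 1.2.1.1 (add ¬B):
                ○ open, literals {A=0, B=0, D=0}.
              branch 1.2.1.2 (add C):
                ○ open, literals {A=0, C=1, D=0}.
          branch 1.2.2 (add ¬(¬B ∨ C), ¬¬D):
            ¬(¬B ∨ C): α-rule — add ¬¬B, ¬C.
            ○ open, literals {A=0, B=1, C=0, D=1}.
  branch 2 (add ¬¬(C ∨ ((((E → ¬A) ∧ ¬D) ∧ ¬A) → D))):
    ¬¬(C ∨ ((((E → ¬A) ∧ ¬D) ∧ ¬A) → D)): β-rule — branch into C  //  ((((E → ¬A) ∧ ¬D) ∧ ¬A) → D).
      branch 2.1 (add C):
        ○ open, literals {C=1}.
      branch 2.2 (add ((((E → ¬A) ∧ ¬D) ∧ ¬A) → D)):
        ((((E → ¬A) ∧ ¬D) ∧ ¬A) → D): β-rule — branch into ¬(((E → ¬A) ∧ ¬D) ∧ ¬A)  //  D.
          branch 2.2.1 (add ¬(((E → ¬A) ∧ ¬D) ∧ ¬A)):
            ¬(((E → ¬A) ∧ ¬D) ∧ ¬A): β-rule — branch into ¬((E → ¬A) ∧ ¬D)  //  ¬¬A.
              branch 2.2.1.1 (add ¬((E → ¬A) ∧ ¬D)):
                ¬((E → ¬A) ∧ ¬D): β-rule — branch into ¬(E → ¬A)  //  ¬¬D.
                  branch 2.2.1.1.1 (add ¬(E → ¬A)):
                    ¬(E → ¬A): α-rule — add E, ¬¬A.
                    ○ open, literals {A=1, E=1}.
                  branch 2.2.1.1.2 (add ¬¬D):
                    ○ open, literals {D=1}.
              branch 2.2.1.2 (add ¬¬A):
                ○ open, literals {A=1}.
          branch 2.2.2 (add D):
            ○ open, literals {D=1}.
0 branches closed, 11 open.
Each open branch fixes some atoms; the unmentioned ones are free. Counting distinct full assignments: branch {A=1, B=0, D=1} (C, E) contributes 4 new; branch {A=1, C=1, D=1} (B, E) contributes 2 new; branch {A=1, B=1, C=0, D=0} (E) contributes 2 new; branch {A=0, B=0, D=0} (C, E) contributes 4 new; branch {A=0, C=1, D=0} (B, E) contributes 2 new; branch {A=0, B=1, C=0, D=1} (E) contributes 2 new; branch {C=1} (A, B, D, E) contributes 8 new; branch {A=1, E=1} (B, C, D) contributes 2 new; branch {D=1} (A, B, C, E) contributes 3 new; branch {A=1} (B, C, D, E) contributes 1 new; branch {D=1} (A, B, C, E) contributes 0 new. Total: 30.

30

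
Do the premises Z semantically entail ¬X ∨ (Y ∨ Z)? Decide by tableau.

Yes

Initial set: {Z; ¬(¬X ∨ (Y ∨ Z))}.
¬(¬X ∨ (Y ∨ Z)): α-rule — add ¬¬X, ¬(Y ∨ Z).
¬(Y ∨ Z): α-rule — add ¬Y, ¬Z.
× closes — contains both Z and ¬Z.
All 1 branch closes.
Every branch closed, so the premises entail the conclusion.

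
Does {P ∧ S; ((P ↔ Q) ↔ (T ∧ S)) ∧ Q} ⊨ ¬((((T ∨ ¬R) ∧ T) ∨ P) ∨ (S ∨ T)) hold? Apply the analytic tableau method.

Initial set: {(P ∧ S); (((P ↔ Q) ↔ (T ∧ S)) ∧ Q); ¬¬((((T ∨ ¬R) ∧ T) ∨ P) ∨ (S ∨ T))}.
(P ∧ S): α-rule — add P, S.
(((P ↔ Q) ↔ (T ∧ S)) ∧ Q): α-rule — add ((P ↔ Q) ↔ (T ∧ S)), Q.
¬¬((((T ∨ ¬R) ∧ T) ∨ P) ∨ (S ∨ T)): β-rule — branch into (((T ∨ ¬R) ∧ T) ∨ P)  //  (S ∨ T).
  branch 1 (add (((T ∨ ¬R) ∧ T) ∨ P)):
    ((P ↔ Q) ↔ (T ∧ S)): β-rule — branch into (P ↔ Q), (T ∧ S)  //  ¬(P ↔ Q), ¬(T ∧ S).
      branch 1.1 (add (P ↔ Q), (T ∧ S)):
        (T ∧ S): α-rule — add T, S.
        (((T ∨ ¬R) ∧ T) ∨ P): β-rule — branch into ((T ∨ ¬R) ∧ T)  //  P.
          branch 1.1.1 (add ((T ∨ ¬R) ∧ T)):
            ((T ∨ ¬R) ∧ T): α-rule — add (T ∨ ¬R), T.
            (P ↔ Q): β-rule — branch into P, Q  //  ¬P, ¬Q.
              branch 1.1.1.1 (add P, Q):
                (T ∨ ¬R): β-rule — branch into T  //  ¬R.
                  branch 1.1.1.1.1 (add T):
                    ○ open, literals {P=1, Q=1, S=1, T=1}.
                  branch 1.1.1.1.2 (add ¬R):
                    ○ open, literals {P=1, Q=1, R=0, S=1, T=1}.
              branch 1.1.1.2 (add ¬P, ¬Q):
                × closes — contains both P and ¬P.
          branch 1.1.2 (add P):
            (P ↔ Q): β-rule — branch into P, Q  //  ¬P, ¬Q.
              branch 1.1.2.1 (add P, Q):
                ○ open, literals {P=1, Q=1, S=1, T=1}.
              branch 1.1.2.2 (add ¬P, ¬Q):
                × closes — contains both P and ¬P.
      branch 1.2 (add ¬(P ↔ Q), ¬(T ∧ S)):
        (((T ∨ ¬R) ∧ T) ∨ P): β-rule — branch into ((T ∨ ¬R) ∧ T)  //  P.
          branch 1.2.1 (add ((T ∨ ¬R) ∧ T)):
            ((T ∨ ¬R) ∧ T): α-rule — add (T ∨ ¬R), T.
            ¬(P ↔ Q): β-rule — branch into P, ¬Q  //  ¬P, Q.
              branch 1.2.1.1 (add P, ¬Q):
                × closes — contains both Q and ¬Q.
              branch 1.2.1.2 (add ¬P, Q):
                × closes — contains both P and ¬P.
          branch 1.2.2 (add P):
            ¬(P ↔ Q): β-rule — branch into P, ¬Q  //  ¬P, Q.
              branch 1.2.2.1 (add P, ¬Q):
                × closes — contains both Q and ¬Q.
              branch 1.2.2.2 (add ¬P, Q):
                × closes — contains both P and ¬P.
  branch 2 (add (S ∨ T)):
    ((P ↔ Q) ↔ (T ∧ S)): β-rule — branch into (P ↔ Q), (T ∧ S)  //  ¬(P ↔ Q), ¬(T ∧ S).
      branch 2.1 (add (P ↔ Q), (T ∧ S)):
        (T ∧ S): α-rule — add T, S.
        (S ∨ T): β-rule — branch into S  //  T.
          branch 2.1.1 (add S):
            (P ↔ Q): β-rule — branch into P, Q  //  ¬P, ¬Q.
              branch 2.1.1.1 (add P, Q):
                ○ open, literals {P=1, Q=1, S=1, T=1}.
              branch 2.1.1.2 (add ¬P, ¬Q):
                × closes — contains both P and ¬P.
          branch 2.1.2 (add T):
            (P ↔ Q): β-rule — branch into P, Q  //  ¬P, ¬Q.
              branch 2.1.2.1 (add P, Q):
                ○ open, literals {P=1, Q=1, S=1, T=1}.
              branch 2.1.2.2 (add ¬P, ¬Q):
                × closes — contains both P and ¬P.
      branch 2.2 (add ¬(P ↔ Q), ¬(T ∧ S)):
        (S ∨ T): β-rule — branch into S  //  T.
          branch 2.2.1 (add S):
            ¬(P ↔ Q): β-rule — branch into P, ¬Q  //  ¬P, Q.
              branch 2.2.1.1 (add P, ¬Q):
                × closes — contains both Q and ¬Q.
              branch 2.2.1.2 (add ¬P, Q):
                × closes — contains both P and ¬P.
          branch 2.2.2 (add T):
            ¬(P ↔ Q): β-rule — branch into P, ¬Q  //  ¬P, Q.
              branch 2.2.2.1 (add P, ¬Q):
                × closes — contains both Q and ¬Q.
              branch 2.2.2.2 (add ¬P, Q):
                × closes — contains both P and ¬P.
12 branches closed, 5 open.
An open branch gives a countermodel: P=1, Q=1, S=1, T=1 (unmentioned atoms arbitrary); the premises hold there but the conclusion fails.

No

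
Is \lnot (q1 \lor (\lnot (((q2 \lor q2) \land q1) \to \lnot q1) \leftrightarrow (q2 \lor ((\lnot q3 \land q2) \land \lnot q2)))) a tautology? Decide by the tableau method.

Not valid

Assume the negation and expand:
Initial set: {\lnot \lnot (q1 \lor (\lnot (((q2 \lor q2) \land q1) \to \lnot q1) \leftrightarrow (q2 \lor ((\lnot q3 \land q2) \land \lnot q2))))}.
\lnot \lnot (q1 \lor (\lnot (((q2 \lor q2) \land q1) \to \lnot q1) \leftrightarrow (q2 \lor ((\lnot q3 \land q2) \land \lnot q2)))): β-rule — branch into q1  //  (\lnot (((q2 \lor q2) \land q1) \to \lnot q1) \leftrightarrow (q2 \lor ((\lnot q3 \land q2) \land \lnot q2))).
  branch 1 (add q1):
    ○ open, literals {q1=true}.
  branch 2 (add (\lnot (((q2 \lor q2) \land q1) \to \lnot q1) \leftrightarrow (q2 \lor ((\lnot q3 \land q2) \land \lnot q2)))):
    (\lnot (((q2 \lor q2) \land q1) \to \lnot q1) \leftrightarrow (q2 \lor ((\lnot q3 \land q2) \land \lnot q2))): β-rule — branch into \lnot (((q2 \lor q2) \land q1) \to \lnot q1), (q2 \lor ((\lnot q3 \land q2) \land \lnot q2))  //  \lnot \lnot (((q2 \lor q2) \land q1) \to \lnot q1), \lnot (q2 \lor ((\lnot q3 \land q2) \land \lnot q2)).
      branch 2.1 (add \lnot (((q2 \lor q2) \land q1) \to \lnot q1), (q2 \lor ((\lnot q3 \land q2) \land \lnot q2))):
        \lnot (((q2 \lor q2) \land q1) \to \lnot q1): α-rule — add ((q2 \lor q2) \land q1), \lnot \lnot q1.
        ((q2 \lor q2) \land q1): α-rule — add (q2 \lor q2), q1.
        (q2 \lor ((\lnot q3 \land q2) \land \lnot q2)): β-rule — branch into q2  //  ((\lnot q3 \land q2) \land \lnot q2).
          branch 2.1.1 (add q2):
            (q2 \lor q2): β-rule — branch into q2  //  q2.
              branch 2.1.1.1 (add q2):
                ○ open, literals {q1=true, q2=true}.
              branch 2.1.1.2 (add q2):
                ○ open, literals {q1=true, q2=true}.
          branch 2.1.2 (add ((\lnot q3 \land q2) \land \lnot q2)):
            ((\lnot q3 \land q2) \land \lnot q2): α-rule — add (\lnot q3 \land q2), \lnot q2.
            (\lnot q3 \land q2): α-rule — add \lnot q3, q2.
            × closes — contains both q2 and \lnot q2.
      branch 2.2 (add \lnot \lnot (((q2 \lor q2) \land q1) \to \lnot q1), \lnot (q2 \lor ((\lnot q3 \land q2) \land \lnot q2))):
        \lnot (q2 \lor ((\lnot q3 \land q2) \land \lnot q2)): α-rule — add \lnot q2, \lnot ((\lnot q3 \land q2) \land \lnot q2).
        \lnot \lnot (((q2 \lor q2) \land q1) \to \lnot q1): β-rule — branch into \lnot ((q2 \lor q2) \land q1)  //  \lnot q1.
          branch 2.2.1 (add \lnot ((q2 \lor q2) \land q1)):
            \lnot ((\lnot q3 \land q2) \land \lnot q2): β-rule — branch into \lnot (\lnot q3 \land q2)  //  \lnot \lnot q2.
              branch 2.2.1.1 (add \lnot (\lnot q3 \land q2)):
                \lnot ((q2 \lor q2) \land q1): β-rule — branch into \lnot (q2 \lor q2)  //  \lnot q1.
                  branch 2.2.1.1.1 (add \lnot (q2 \lor q2)):
                    \lnot (q2 \lor q2): α-rule — add \lnot q2, \lnot q2.
                    \lnot (\lnot q3 \land q2): β-rule — branch into \lnot \lnot q3  //  \lnot q2.
                      branch 2.2.1.1.1.1 (add \lnot \lnot q3):
                        ○ open, literals {q2=false, q3=true}.
                      branch 2.2.1.1.1.2 (add \lnot q2):
                        ○ open, literals {q2=false}.
                  branch 2.2.1.1.2 (add \lnot q1):
                    \lnot (\lnot q3 \land q2): β-rule — branch into \lnot \lnot q3  //  \lnot q2.
                      branch 2.2.1.1.2.1 (add \lnot \lnot q3):
                        ○ open, literals {q1=false, q2=false, q3=true}.
                      branch 2.2.1.1.2.2 (add \lnot q2):
                        ○ open, literals {q1=false, q2=false}.
              branch 2.2.1.2 (add \lnot \lnot q2):
                × closes — contains both q2 and \lnot q2.
          branch 2.2.2 (add \lnot q1):
            \lnot ((\lnot q3 \land q2) \land \lnot q2): β-rule — branch into \lnot (\lnot q3 \land q2)  //  \lnot \lnot q2.
              branch 2.2.2.1 (add \lnot (\lnot q3 \land q2)):
                \lnot (\lnot q3 \land q2): β-rule — branch into \lnot \lnot q3  //  \lnot q2.
                  branch 2.2.2.1.1 (add \lnot \lnot q3):
                    ○ open, literals {q1=false, q2=false, q3=true}.
                  branch 2.2.2.1.2 (add \lnot q2):
                    ○ open, literals {q1=false, q2=false}.
              branch 2.2.2.2 (add \lnot \lnot q2):
                × closes — contains both q2 and \lnot q2.
3 branches closed, 9 open.
An open branch gives a countermodel: q1=true (unmentioned atoms arbitrary); under it the original formula is false.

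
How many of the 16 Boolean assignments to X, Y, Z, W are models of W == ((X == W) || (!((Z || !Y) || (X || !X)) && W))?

8

Initial set: {(W == ((X == W) || (!((Z || !Y) || (X || !X)) && W)))}.
(W == ((X == W) || (!((Z || !Y) || (X || !X)) && W))): β-rule — branch into W, ((X == W) || (!((Z || !Y) || (X || !X)) && W))  //  !W, !((X == W) || (!((Z || !Y) || (X || !X)) && W)).
  branch 1 (add W, ((X == W) || (!((Z || !Y) || (X || !X)) && W))):
    ((X == W) || (!((Z || !Y) || (X || !X)) && W)): β-rule — branch into (X == W)  //  (!((Z || !Y) || (X || !X)) && W).
      branch 1.1 (add (X == W)):
        (X == W): β-rule — branch into X, W  //  !X, !W.
          branch 1.1.1 (add X, W):
            ○ open, literals {W=T, X=T}.
          branch 1.1.2 (add !X, !W):
            × closes — contains both W and !W.
      branch 1.2 (add (!((Z || !Y) || (X || !X)) && W)):
        (!((Z || !Y) || (X || !X)) && W): α-rule — add !((Z || !Y) || (X || !X)), W.
        !((Z || !Y) || (X || !X)): α-rule — add !(Z || !Y), !(X || !X).
        !(Z || !Y): α-rule — add !Z, !!Y.
        !(X || !X): α-rule — add !X, !!X.
        × closes — contains both X and !X.
  branch 2 (add !W, !((X == W) || (!((Z || !Y) || (X || !X)) && W))):
    !((X == W) || (!((Z || !Y) || (X || !X)) && W)): α-rule — add !(X == W), !(!((Z || !Y) || (X || !X)) && W).
    !(X == W): β-rule — branch into X, !W  //  !X, W.
      branch 2.1 (add X, !W):
        !(!((Z || !Y) || (X || !X)) && W): β-rule — branch into !!((Z || !Y) || (X || !X))  //  !W.
          branch 2.1.1 (add !!((Z || !Y) || (X || !X))):
            !!((Z || !Y) || (X || !X)): β-rule — branch into (Z || !Y)  //  (X || !X).
              branch 2.1.1.1 (add (Z || !Y)):
                (Z || !Y): β-rule — branch into Z  //  !Y.
                  branch 2.1.1.1.1 (add Z):
                    ○ open, literals {W=F, X=T, Z=T}.
                  branch 2.1.1.1.2 (add !Y):
                    ○ open, literals {W=F, X=T, Y=F}.
              branch 2.1.1.2 (add (X || !X)):
                (X || !X): β-rule — branch into X  //  !X.
                  branch 2.1.1.2.1 (add X):
                    ○ open, literals {W=F, X=T}.
                  branch 2.1.1.2.2 (add !X):
                    × closes — contains both X and !X.
          branch 2.1.2 (add !W):
            ○ open, literals {W=F, X=T}.
      branch 2.2 (add !X, W):
        × closes — contains both W and !W.
4 branches closed, 5 open.
Each open branch fixes some atoms; the unmentioned ones are free. Counting distinct full assignments: branch {W=T, X=T} (Y, Z) contributes 4 new; branch {W=F, X=T, Z=T} (Y) contributes 2 new; branch {W=F, X=T, Y=F} (Z) contributes 1 new; branch {W=F, X=T} (Y, Z) contributes 1 new; branch {W=F, X=T} (Y, Z) contributes 0 new. Total: 8.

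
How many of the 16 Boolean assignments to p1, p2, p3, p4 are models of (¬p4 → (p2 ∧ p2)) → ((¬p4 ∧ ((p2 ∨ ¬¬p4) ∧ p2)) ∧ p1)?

6

Initial set: {((¬p4 → (p2 ∧ p2)) → ((¬p4 ∧ ((p2 ∨ ¬¬p4) ∧ p2)) ∧ p1))}.
((¬p4 → (p2 ∧ p2)) → ((¬p4 ∧ ((p2 ∨ ¬¬p4) ∧ p2)) ∧ p1)): β-rule — branch into ¬(¬p4 → (p2 ∧ p2))  //  ((¬p4 ∧ ((p2 ∨ ¬¬p4) ∧ p2)) ∧ p1).
  branch 1 (add ¬(¬p4 → (p2 ∧ p2))):
    ¬(¬p4 → (p2 ∧ p2)): α-rule — add ¬p4, ¬(p2 ∧ p2).
    ¬(p2 ∧ p2): β-rule — branch into ¬p2  //  ¬p2.
      branch 1.1 (add ¬p2):
        ○ open, literals {p2=0, p4=0}.
      branch 1.2 (add ¬p2):
        ○ open, literals {p2=0, p4=0}.
  branch 2 (add ((¬p4 ∧ ((p2 ∨ ¬¬p4) ∧ p2)) ∧ p1)):
    ((¬p4 ∧ ((p2 ∨ ¬¬p4) ∧ p2)) ∧ p1): α-rule — add (¬p4 ∧ ((p2 ∨ ¬¬p4) ∧ p2)), p1.
    (¬p4 ∧ ((p2 ∨ ¬¬p4) ∧ p2)): α-rule — add ¬p4, ((p2 ∨ ¬¬p4) ∧ p2).
    ((p2 ∨ ¬¬p4) ∧ p2): α-rule — add (p2 ∨ ¬¬p4), p2.
    (p2 ∨ ¬¬p4): β-rule — branch into p2  //  ¬¬p4.
      branch 2.1 (add p2):
        ○ open, literals {p1=1, p2=1, p4=0}.
      branch 2.2 (add ¬¬p4):
        ¬¬p4: drop double negation, giving p4.
        × closes — contains both p4 and ¬p4.
1 branch closed, 3 open.
Each open branch fixes some atoms; the unmentioned ones are free. Counting distinct full assignments: branch {p2=0, p4=0} (p1, p3) contributes 4 new; branch {p2=0, p4=0} (p1, p3) contributes 0 new; branch {p1=1, p2=1, p4=0} (p3) contributes 2 new. Total: 6.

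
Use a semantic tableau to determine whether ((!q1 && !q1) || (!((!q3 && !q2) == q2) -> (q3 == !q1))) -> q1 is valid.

Assume the negation and expand:
Initial set: {!(((!q1 && !q1) || (!((!q3 && !q2) == q2) -> (q3 == !q1))) -> q1)}.
!(((!q1 && !q1) || (!((!q3 && !q2) == q2) -> (q3 == !q1))) -> q1): α-rule — add ((!q1 && !q1) || (!((!q3 && !q2) == q2) -> (q3 == !q1))), !q1.
((!q1 && !q1) || (!((!q3 && !q2) == q2) -> (q3 == !q1))): β-rule — branch into (!q1 && !q1)  //  (!((!q3 && !q2) == q2) -> (q3 == !q1)).
  branch 1 (add (!q1 && !q1)):
    (!q1 && !q1): α-rule — add !q1, !q1.
    ○ open, literals {q1=false}.
  branch 2 (add (!((!q3 && !q2) == q2) -> (q3 == !q1))):
    (!((!q3 && !q2) == q2) -> (q3 == !q1)): β-rule — branch into !!((!q3 && !q2) == q2)  //  (q3 == !q1).
      branch 2.1 (add !!((!q3 && !q2) == q2)):
        !!((!q3 && !q2) == q2): β-rule — branch into (!q3 && !q2), q2  //  !(!q3 && !q2), !q2.
          branch 2.1.1 (add (!q3 && !q2), q2):
            (!q3 && !q2): α-rule — add !q3, !q2.
            × closes — contains both q2 and !q2.
          branch 2.1.2 (add !(!q3 && !q2), !q2):
            !(!q3 && !q2): β-rule — branch into !!q3  //  !!q2.
              branch 2.1.2.1 (add !!q3):
                ○ open, literals {q1=false, q2=false, q3=true}.
              branch 2.1.2.2 (add !!q2):
                × closes — contains both q2 and !q2.
      branch 2.2 (add (q3 == !q1)):
        (q3 == !q1): β-rule — branch into q3, !q1  //  !q3, !!q1.
          branch 2.2.1 (add q3, !q1):
            ○ open, literals {q1=false, q3=true}.
          branch 2.2.2 (add !q3, !!q1):
            × closes — contains both q1 and !q1.
3 branches closed, 3 open.
An open branch gives a countermodel: q1=false (unmentioned atoms arbitrary); under it the original formula is false.

Not valid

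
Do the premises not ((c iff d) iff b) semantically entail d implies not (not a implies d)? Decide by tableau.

No

Initial set: {T not ((c iff d) iff b); F (d implies not (not a implies d))}.
F (d implies not (not a implies d)): α-rule — add T d, F not (not a implies d).
T not ((c iff d) iff b): β-rule — branch into T (c iff d), F b  //  F (c iff d), T b.
  branch 1 (add T (c iff d), F b):
    F not (not a implies d): β-rule — branch into F not a  //  T d.
      branch 1.1 (add F not a):
        T (c iff d): β-rule — branch into T c, T d  //  F c, F d.
          branch 1.1.1 (add T c, T d):
            ○ open, literals {a=1, b=0, c=1, d=1}.
          branch 1.1.2 (add F c, F d):
            × closes — contains both d and not d.
      branch 1.2 (add T d):
        T (c iff d): β-rule — branch into T c, T d  //  F c, F d.
          branch 1.2.1 (add T c, T d):
            ○ open, literals {b=0, c=1, d=1}.
          branch 1.2.2 (add F c, F d):
            × closes — contains both d and not d.
  branch 2 (add F (c iff d), T b):
    F not (not a implies d): β-rule — branch into F not a  //  T d.
      branch 2.1 (add F not a):
        F (c iff d): β-rule — branch into T c, F d  //  F c, T d.
          branch 2.1.1 (add T c, F d):
            × closes — contains both d and not d.
          branch 2.1.2 (add F c, T d):
            ○ open, literals {a=1, b=1, c=0, d=1}.
      branch 2.2 (add T d):
        F (c iff d): β-rule — branch into T c, F d  //  F c, T d.
          branch 2.2.1 (add T c, F d):
            × closes — contains both d and not d.
          branch 2.2.2 (add F c, T d):
            ○ open, literals {b=1, c=0, d=1}.
4 branches closed, 4 open.
An open branch gives a countermodel: a=1, b=0, c=1, d=1 (unmentioned atoms arbitrary); the premises hold there but the conclusion fails.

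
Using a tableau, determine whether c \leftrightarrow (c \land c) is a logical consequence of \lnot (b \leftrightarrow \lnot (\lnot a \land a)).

Initial set: {\lnot (b \leftrightarrow \lnot (\lnot a \land a)); \lnot (c \leftrightarrow (c \land c))}.
\lnot (b \leftrightarrow \lnot (\lnot a \land a)): β-rule — branch into b, \lnot \lnot (\lnot a \land a)  //  \lnot b, \lnot (\lnot a \land a).
  branch 1 (add b, \lnot \lnot (\lnot a \land a)):
    \lnot \lnot (\lnot a \land a): α-rule — add \lnot a, a.
    × closes — contains both a and \lnot a.
  branch 2 (add \lnot b, \lnot (\lnot a \land a)):
    \lnot (c \leftrightarrow (c \land c)): β-rule — branch into c, \lnot (c \land c)  //  \lnot c, (c \land c).
      branch 2.1 (add c, \lnot (c \land c)):
        \lnot (\lnot a \land a): β-rule — branch into \lnot \lnot a  //  \lnot a.
          branch 2.1.1 (add \lnot \lnot a):
            \lnot (c \land c): β-rule — branch into \lnot c  //  \lnot c.
              branch 2.1.1.1 (add \lnot c):
                × closes — contains both c and \lnot c.
              branch 2.1.1.2 (add \lnot c):
                × closes — contains both c and \lnot c.
          branch 2.1.2 (add \lnot a):
            \lnot (c \land c): β-rule — branch into \lnot c  //  \lnot c.
              branch 2.1.2.1 (add \lnot c):
                × closes — contains both c and \lnot c.
              branch 2.1.2.2 (add \lnot c):
                × closes — contains both c and \lnot c.
      branch 2.2 (add \lnot c, (c \land c)):
        (c \land c): α-rule — add c, c.
        × closes — contains both c and \lnot c.
All 6 branches close.
Every branch closed, so the premises entail the conclusion.

Yes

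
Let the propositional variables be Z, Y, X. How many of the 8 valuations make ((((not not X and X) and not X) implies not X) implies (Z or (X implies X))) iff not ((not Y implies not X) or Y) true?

Initial set: {(((((not not X and X) and not X) implies not X) implies (Z or (X implies X))) iff not ((not Y implies not X) or Y))}.
(((((not not X and X) and not X) implies not X) implies (Z or (X implies X))) iff not ((not Y implies not X) or Y)): β-rule — branch into ((((not not X and X) and not X) implies not X) implies (Z or (X implies X))), not ((not Y implies not X) or Y)  //  not ((((not not X and X) and not X) implies not X) implies (Z or (X implies X))), not not ((not Y implies not X) or Y).
  branch 1 (add ((((not not X and X) and not X) implies not X) implies (Z or (X implies X))), not ((not Y implies not X) or Y)):
    not ((not Y implies not X) or Y): α-rule — add not (not Y implies not X), not Y.
    not (not Y implies not X): α-rule — add not Y, not not X.
    ((((not not X and X) and not X) implies not X) implies (Z or (X implies X))): β-rule — branch into not (((not not X and X) and not X) implies not X)  //  (Z or (X implies X)).
      branch 1.1 (add not (((not not X and X) and not X) implies not X)):
        not (((not not X and X) and not X) implies not X): α-rule — add ((not not X and X) and not X), not not X.
        ((not not X and X) and not X): α-rule — add (not not X and X), not X.
        × closes — contains both X and not X.
      branch 1.2 (add (Z or (X implies X))):
        (Z or (X implies X)): β-rule — branch into Z  //  (X implies X).
          branch 1.2.1 (add Z):
            ○ open, literals {X=1, Y=0, Z=1}.
          branch 1.2.2 (add (X implies X)):
            (X implies X): β-rule — branch into not X  //  X.
              branch 1.2.2.1 (add not X):
                × closes — contains both X and not X.
              branch 1.2.2.2 (add X):
                ○ open, literals {X=1, Y=0}.
  branch 2 (add not ((((not not X and X) and not X) implies not X) implies (Z or (X implies X))), not not ((not Y implies not X) or Y)):
    not ((((not not X and X) and not X) implies not X) implies (Z or (X implies X))): α-rule — add (((not not X and X) and not X) implies not X), not (Z or (X implies X)).
    not (Z or (X implies X)): α-rule — add not Z, not (X implies X).
    not (X implies X): α-rule — add X, not X.
    × closes — contains both X and not X.
3 branches closed, 2 open.
Each open branch fixes some atoms; the unmentioned ones are free. Counting distinct full assignments: branch {X=1, Y=0, Z=1} (none free) contributes 1 new; branch {X=1, Y=0} (Z) contributes 1 new. Total: 2.

2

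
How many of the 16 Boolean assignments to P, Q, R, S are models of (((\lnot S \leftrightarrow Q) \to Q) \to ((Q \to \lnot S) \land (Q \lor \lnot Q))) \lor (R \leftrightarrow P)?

14

Initial set: {((((\lnot S \leftrightarrow Q) \to Q) \to ((Q \to \lnot S) \land (Q \lor \lnot Q))) \lor (R \leftrightarrow P))}.
((((\lnot S \leftrightarrow Q) \to Q) \to ((Q \to \lnot S) \land (Q \lor \lnot Q))) \lor (R \leftrightarrow P)): β-rule — branch into (((\lnot S \leftrightarrow Q) \to Q) \to ((Q \to \lnot S) \land (Q \lor \lnot Q)))  //  (R \leftrightarrow P).
  branch 1 (add (((\lnot S \leftrightarrow Q) \to Q) \to ((Q \to \lnot S) \land (Q \lor \lnot Q)))):
    (((\lnot S \leftrightarrow Q) \to Q) \to ((Q \to \lnot S) \land (Q \lor \lnot Q))): β-rule — branch into \lnot ((\lnot S \leftrightarrow Q) \to Q)  //  ((Q \to \lnot S) \land (Q \lor \lnot Q)).
      branch 1.1 (add \lnot ((\lnot S \leftrightarrow Q) \to Q)):
        \lnot ((\lnot S \leftrightarrow Q) \to Q): α-rule — add (\lnot S \leftrightarrow Q), \lnot Q.
        (\lnot S \leftrightarrow Q): β-rule — branch into \lnot S, Q  //  \lnot \lnot S, \lnot Q.
          branch 1.1.1 (add \lnot S, Q):
            × closes — contains both Q and \lnot Q.
          branch 1.1.2 (add \lnot \lnot S, \lnot Q):
            ○ open, literals {Q=0, S=1}.
      branch 1.2 (add ((Q \to \lnot S) \land (Q \lor \lnot Q))):
        ((Q \to \lnot S) \land (Q \lor \lnot Q)): α-rule — add (Q \to \lnot S), (Q \lor \lnot Q).
        (Q \to \lnot S): β-rule — branch into \lnot Q  //  \lnot S.
          branch 1.2.1 (add \lnot Q):
            (Q \lor \lnot Q): β-rule — branch into Q  //  \lnot Q.
              branch 1.2.1.1 (add Q):
                × closes — contains both Q and \lnot Q.
              branch 1.2.1.2 (add \lnot Q):
                ○ open, literals {Q=0}.
          branch 1.2.2 (add \lnot S):
            (Q \lor \lnot Q): β-rule — branch into Q  //  \lnot Q.
              branch 1.2.2.1 (add Q):
                ○ open, literals {Q=1, S=0}.
              branch 1.2.2.2 (add \lnot Q):
                ○ open, literals {Q=0, S=0}.
  branch 2 (add (R \leftrightarrow P)):
    (R \leftrightarrow P): β-rule — branch into R, P  //  \lnot R, \lnot P.
      branch 2.1 (add R, P):
        ○ open, literals {P=1, R=1}.
      branch 2.2 (add \lnot R, \lnot P):
        ○ open, literals {P=0, R=0}.
2 branches closed, 6 open.
Each open branch fixes some atoms; the unmentioned ones are free. Counting distinct full assignments: branch {Q=0, S=1} (P, R) contributes 4 new; branch {Q=0} (P, R, S) contributes 4 new; branch {Q=1, S=0} (P, R) contributes 4 new; branch {Q=0, S=0} (P, R) contributes 0 new; branch {P=1, R=1} (Q, S) contributes 1 new; branch {P=0, R=0} (Q, S) contributes 1 new. Total: 14.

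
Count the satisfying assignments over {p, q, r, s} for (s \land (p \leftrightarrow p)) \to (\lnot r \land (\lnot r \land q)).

10

Initial set: {((s \land (p \leftrightarrow p)) \to (\lnot r \land (\lnot r \land q)))}.
((s \land (p \leftrightarrow p)) \to (\lnot r \land (\lnot r \land q))): β-rule — branch into \lnot (s \land (p \leftrightarrow p))  //  (\lnot r \land (\lnot r \land q)).
  branch 1 (add \lnot (s \land (p \leftrightarrow p))):
    \lnot (s \land (p \leftrightarrow p)): β-rule — branch into \lnot s  //  \lnot (p \leftrightarrow p).
      branch 1.1 (add \lnot s):
        ○ open, literals {s=F}.
      branch 1.2 (add \lnot (p \leftrightarrow p)):
        \lnot (p \leftrightarrow p): β-rule — branch into p, \lnot p  //  \lnot p, p.
          branch 1.2.1 (add p, \lnot p):
            × closes — contains both p and \lnot p.
          branch 1.2.2 (add \lnot p, p):
            × closes — contains both p and \lnot p.
  branch 2 (add (\lnot r \land (\lnot r \land q))):
    (\lnot r \land (\lnot r \land q)): α-rule — add \lnot r, (\lnot r \land q).
    (\lnot r \land q): α-rule — add \lnot r, q.
    ○ open, literals {q=T, r=F}.
2 branches closed, 2 open.
Each open branch fixes some atoms; the unmentioned ones are free. Counting distinct full assignments: branch {s=F} (p, q, r) contributes 8 new; branch {q=T, r=F} (p, s) contributes 2 new. Total: 10.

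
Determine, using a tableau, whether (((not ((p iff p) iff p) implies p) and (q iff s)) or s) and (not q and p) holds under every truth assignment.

Not valid

Assume the negation and expand:
Initial set: {not ((((not ((p iff p) iff p) implies p) and (q iff s)) or s) and (not q and p))}.
not ((((not ((p iff p) iff p) implies p) and (q iff s)) or s) and (not q and p)): β-rule — branch into not (((not ((p iff p) iff p) implies p) and (q iff s)) or s)  //  not (not q and p).
  branch 1 (add not (((not ((p iff p) iff p) implies p) and (q iff s)) or s)):
    not (((not ((p iff p) iff p) implies p) and (q iff s)) or s): α-rule — add not ((not ((p iff p) iff p) implies p) and (q iff s)), not s.
    not ((not ((p iff p) iff p) implies p) and (q iff s)): β-rule — branch into not (not ((p iff p) iff p) implies p)  //  not (q iff s).
      branch 1.1 (add not (not ((p iff p) iff p) implies p)):
        not (not ((p iff p) iff p) implies p): α-rule — add not ((p iff p) iff p), not p.
        not ((p iff p) iff p): β-rule — branch into (p iff p), not p  //  not (p iff p), p.
          branch 1.1.1 (add (p iff p), not p):
            (p iff p): β-rule — branch into p, p  //  not p, not p.
              branch 1.1.1.1 (add p, p):
                × closes — contains both p and not p.
              branch 1.1.1.2 (add not p, not p):
                ○ open, literals {p=0, s=0}.
          branch 1.1.2 (add not (p iff p), p):
            × closes — contains both p and not p.
      branch 1.2 (add not (q iff s)):
        not (q iff s): β-rule — branch into q, not s  //  not q, s.
          branch 1.2.1 (add q, not s):
            ○ open, literals {q=1, s=0}.
          branch 1.2.2 (add not q, s):
            × closes — contains both s and not s.
  branch 2 (add not (not q and p)):
    not (not q and p): β-rule — branch into not not q  //  not p.
      branch 2.1 (add not not q):
        ○ open, literals {q=1}.
      branch 2.2 (add not p):
        ○ open, literals {p=0}.
3 branches closed, 4 open.
An open branch gives a countermodel: p=0, s=0 (unmentioned atoms arbitrary); under it the original formula is false.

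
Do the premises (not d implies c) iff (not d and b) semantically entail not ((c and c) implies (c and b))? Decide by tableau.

No

Initial set: {T ((not d implies c) iff (not d and b)); F not ((c and c) implies (c and b))}.
T ((not d implies c) iff (not d and b)): β-rule — branch into T (not d implies c), T (not d and b)  //  F (not d implies c), F (not d and b).
  branch 1 (add T (not d implies c), T (not d and b)):
    T (not d and b): α-rule — add T not d, T b.
    F not ((c and c) implies (c and b)): β-rule — branch into F (c and c)  //  T (c and b).
      branch 1.1 (add F (c and c)):
        T (not d implies c): β-rule — branch into F not d  //  T c.
          branch 1.1.1 (add F not d):
            × closes — contains both d and not d.
          branch 1.1.2 (add T c):
            F (c and c): β-rule — branch into F c  //  F c.
              branch 1.1.2.1 (add F c):
                × closes — contains both c and not c.
              branch 1.1.2.2 (add F c):
                × closes — contains both c and not c.
      branch 1.2 (add T (c and b)):
        T (c and b): α-rule — add T c, T b.
        T (not d implies c): β-rule — branch into F not d  //  T c.
          branch 1.2.1 (add F not d):
            × closes — contains both d and not d.
          branch 1.2.2 (add T c):
            ○ open, literals {b=T, c=T, d=F}.
  branch 2 (add F (not d implies c), F (not d and b)):
    F (not d implies c): α-rule — add T not d, F c.
    F not ((c and c) implies (c and b)): β-rule — branch into F (c and c)  //  T (c and b).
      branch 2.1 (add F (c and c)):
        F (not d and b): β-rule — branch into F not d  //  F b.
          branch 2.1.1 (add F not d):
            × closes — contains both d and not d.
          branch 2.1.2 (add F b):
            F (c and c): β-rule — branch into F c  //  F c.
              branch 2.1.2.1 (add F c):
                ○ open, literals {b=F, c=F, d=F}.
              branch 2.1.2.2 (add F c):
                ○ open, literals {b=F, c=F, d=F}.
      branch 2.2 (add T (c and b)):
        T (c and b): α-rule — add T c, T b.
        × closes — contains both c and not c.
6 branches closed, 3 open.
An open branch gives a countermodel: b=T, c=T, d=F (unmentioned atoms arbitrary); the premises hold there but the conclusion fails.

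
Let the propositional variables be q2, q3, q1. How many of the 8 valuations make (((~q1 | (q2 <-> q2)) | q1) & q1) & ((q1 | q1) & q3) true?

2

Initial set: {T ((((~q1 | (q2 <-> q2)) | q1) & q1) & ((q1 | q1) & q3))}.
T ((((~q1 | (q2 <-> q2)) | q1) & q1) & ((q1 | q1) & q3)): α-rule — add T (((~q1 | (q2 <-> q2)) | q1) & q1), T ((q1 | q1) & q3).
T (((~q1 | (q2 <-> q2)) | q1) & q1): α-rule — add T ((~q1 | (q2 <-> q2)) | q1), T q1.
T ((q1 | q1) & q3): α-rule — add T (q1 | q1), T q3.
T ((~q1 | (q2 <-> q2)) | q1): β-rule — branch into T (~q1 | (q2 <-> q2))  //  T q1.
  branch 1 (add T (~q1 | (q2 <-> q2))):
    T (q1 | q1): β-rule — branch into T q1  //  T q1.
      branch 1.1 (add T q1):
        T (~q1 | (q2 <-> q2)): β-rule — branch into T ~q1  //  T (q2 <-> q2).
          branch 1.1.1 (add T ~q1):
            × closes — contains both q1 and ~q1.
          branch 1.1.2 (add T (q2 <-> q2)):
            T (q2 <-> q2): β-rule — branch into T q2, T q2  //  F q2, F q2.
              branch 1.1.2.1 (add T q2, T q2):
                ○ open, literals {q1=true, q2=true, q3=true}.
              branch 1.1.2.2 (add F q2, F q2):
                ○ open, literals {q1=true, q2=false, q3=true}.
      branch 1.2 (add T q1):
        T (~q1 | (q2 <-> q2)): β-rule — branch into T ~q1  //  T (q2 <-> q2).
          branch 1.2.1 (add T ~q1):
            × closes — contains both q1 and ~q1.
          branch 1.2.2 (add T (q2 <-> q2)):
            T (q2 <-> q2): β-rule — branch into T q2, T q2  //  F q2, F q2.
              branch 1.2.2.1 (add T q2, T q2):
                ○ open, literals {q1=true, q2=true, q3=true}.
              branch 1.2.2.2 (add F q2, F q2):
                ○ open, literals {q1=true, q2=false, q3=true}.
  branch 2 (add T q1):
    T (q1 | q1): β-rule — branch into T q1  //  T q1.
      branch 2.1 (add T q1):
        ○ open, literals {q1=true, q3=true}.
      branch 2.2 (add T q1):
        ○ open, literals {q1=true, q3=true}.
2 branches closed, 6 open.
Each open branch fixes some atoms; the unmentioned ones are free. Counting distinct full assignments: branch {q1=true, q2=true, q3=true} (none free) contributes 1 new; branch {q1=true, q2=false, q3=true} (none free) contributes 1 new; branch {q1=true, q2=true, q3=true} (none free) contributes 0 new; branch {q1=true, q2=false, q3=true} (none free) contributes 0 new; branch {q1=true, q3=true} (q2) contributes 0 new; branch {q1=true, q3=true} (q2) contributes 0 new. Total: 2.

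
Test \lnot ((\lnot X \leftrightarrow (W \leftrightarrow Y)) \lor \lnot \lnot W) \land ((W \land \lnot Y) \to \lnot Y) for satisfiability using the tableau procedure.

Satisfiable

Initial set: {(\lnot ((\lnot X \leftrightarrow (W \leftrightarrow Y)) \lor \lnot \lnot W) \land ((W \land \lnot Y) \to \lnot Y))}.
(\lnot ((\lnot X \leftrightarrow (W \leftrightarrow Y)) \lor \lnot \lnot W) \land ((W \land \lnot Y) \to \lnot Y)): α-rule — add \lnot ((\lnot X \leftrightarrow (W \leftrightarrow Y)) \lor \lnot \lnot W), ((W \land \lnot Y) \to \lnot Y).
\lnot ((\lnot X \leftrightarrow (W \leftrightarrow Y)) \lor \lnot \lnot W): α-rule — add \lnot (\lnot X \leftrightarrow (W \leftrightarrow Y)), \lnot \lnot \lnot W.
\lnot \lnot \lnot W: drop double negation, giving \lnot W.
((W \land \lnot Y) \to \lnot Y): β-rule — branch into \lnot (W \land \lnot Y)  //  \lnot Y.
  branch 1 (add \lnot (W \land \lnot Y)):
    \lnot (\lnot X \leftrightarrow (W \leftrightarrow Y)): β-rule — branch into \lnot X, \lnot (W \leftrightarrow Y)  //  \lnot \lnot X, (W \leftrightarrow Y).
      branch 1.1 (add \lnot X, \lnot (W \leftrightarrow Y)):
        \lnot (W \land \lnot Y): β-rule — branch into \lnot W  //  \lnot \lnot Y.
          branch 1.1.1 (add \lnot W):
            \lnot (W \leftrightarrow Y): β-rule — branch into W, \lnot Y  //  \lnot W, Y.
              branch 1.1.1.1 (add W, \lnot Y):
                × closes — contains both W and \lnot W.
              branch 1.1.1.2 (add \lnot W, Y):
                ○ open, literals {W=F, X=F, Y=T}.
          branch 1.1.2 (add \lnot \lnot Y):
            \lnot (W \leftrightarrow Y): β-rule — branch into W, \lnot Y  //  \lnot W, Y.
              branch 1.1.2.1 (add W, \lnot Y):
                × closes — contains both W and \lnot W.
              branch 1.1.2.2 (add \lnot W, Y):
                ○ open, literals {W=F, X=F, Y=T}.
      branch 1.2 (add \lnot \lnot X, (W \leftrightarrow Y)):
        \lnot (W \land \lnot Y): β-rule — branch into \lnot W  //  \lnot \lnot Y.
          branch 1.2.1 (add \lnot W):
            (W \leftrightarrow Y): β-rule — branch into W, Y  //  \lnot W, \lnot Y.
              branch 1.2.1.1 (add W, Y):
                × closes — contains both W and \lnot W.
              branch 1.2.1.2 (add \lnot W, \lnot Y):
                ○ open, literals {W=F, X=T, Y=F}.
          branch 1.2.2 (add \lnot \lnot Y):
            (W \leftrightarrow Y): β-rule — branch into W, Y  //  \lnot W, \lnot Y.
              branch 1.2.2.1 (add W, Y):
                × closes — contains both W and \lnot W.
              branch 1.2.2.2 (add \lnot W, \lnot Y):
                × closes — contains both Y and \lnot Y.
  branch 2 (add \lnot Y):
    \lnot (\lnot X \leftrightarrow (W \leftrightarrow Y)): β-rule — branch into \lnot X, \lnot (W \leftrightarrow Y)  //  \lnot \lnot X, (W \leftrightarrow Y).
      branch 2.1 (add \lnot X, \lnot (W \leftrightarrow Y)):
        \lnot (W \leftrightarrow Y): β-rule — branch into W, \lnot Y  //  \lnot W, Y.
          branch 2.1.1 (add W, \lnot Y):
            × closes — contains both W and \lnot W.
          branch 2.1.2 (add \lnot W, Y):
            × closes — contains both Y and \lnot Y.
      branch 2.2 (add \lnot \lnot X, (W \leftrightarrow Y)):
        (W \leftrightarrow Y): β-rule — branch into W, Y  //  \lnot W, \lnot Y.
          branch 2.2.1 (add W, Y):
            × closes — contains both W and \lnot W.
          branch 2.2.2 (add \lnot W, \lnot Y):
            ○ open, literals {W=F, X=T, Y=F}.
8 branches closed, 4 open.
An open branch gives a satisfying assignment: W=F, X=F, Y=T.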